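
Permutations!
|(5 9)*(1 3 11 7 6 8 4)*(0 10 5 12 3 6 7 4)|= 11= |(0 10 5 9 12 3 11 4 1 6 8)|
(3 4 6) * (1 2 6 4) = (1 2 6 3) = [0, 2, 6, 1, 4, 5, 3]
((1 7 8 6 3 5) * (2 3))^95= (1 2 7 3 8 5 6)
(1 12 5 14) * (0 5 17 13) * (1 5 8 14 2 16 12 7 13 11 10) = [8, 7, 16, 3, 4, 2, 6, 13, 14, 9, 1, 10, 17, 0, 5, 15, 12, 11] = (0 8 14 5 2 16 12 17 11 10 1 7 13)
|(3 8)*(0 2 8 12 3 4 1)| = |(0 2 8 4 1)(3 12)| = 10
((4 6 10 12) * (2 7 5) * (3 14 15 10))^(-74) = ((2 7 5)(3 14 15 10 12 4 6))^(-74) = (2 7 5)(3 10 6 15 4 14 12)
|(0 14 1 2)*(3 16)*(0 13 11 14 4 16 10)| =5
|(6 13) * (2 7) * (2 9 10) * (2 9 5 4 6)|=6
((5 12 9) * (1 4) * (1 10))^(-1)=((1 4 10)(5 12 9))^(-1)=(1 10 4)(5 9 12)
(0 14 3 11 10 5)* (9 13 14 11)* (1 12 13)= (0 11 10 5)(1 12 13 14 3 9)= [11, 12, 2, 9, 4, 0, 6, 7, 8, 1, 5, 10, 13, 14, 3]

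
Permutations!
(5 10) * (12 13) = [0, 1, 2, 3, 4, 10, 6, 7, 8, 9, 5, 11, 13, 12] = (5 10)(12 13)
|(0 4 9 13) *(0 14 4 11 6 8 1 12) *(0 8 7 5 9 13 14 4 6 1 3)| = |(0 11 1 12 8 3)(4 13)(5 9 14 6 7)| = 30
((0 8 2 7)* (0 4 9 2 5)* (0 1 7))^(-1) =(0 2 9 4 7 1 5 8)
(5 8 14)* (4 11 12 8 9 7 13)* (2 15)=[0, 1, 15, 3, 11, 9, 6, 13, 14, 7, 10, 12, 8, 4, 5, 2]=(2 15)(4 11 12 8 14 5 9 7 13)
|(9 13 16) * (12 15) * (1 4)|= |(1 4)(9 13 16)(12 15)|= 6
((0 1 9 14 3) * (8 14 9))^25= (14)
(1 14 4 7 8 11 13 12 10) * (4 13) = (1 14 13 12 10)(4 7 8 11) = [0, 14, 2, 3, 7, 5, 6, 8, 11, 9, 1, 4, 10, 12, 13]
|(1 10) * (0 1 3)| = 4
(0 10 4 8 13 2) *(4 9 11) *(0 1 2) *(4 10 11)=(0 11 10 9 4 8 13)(1 2)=[11, 2, 1, 3, 8, 5, 6, 7, 13, 4, 9, 10, 12, 0]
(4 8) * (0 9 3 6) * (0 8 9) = (3 6 8 4 9) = [0, 1, 2, 6, 9, 5, 8, 7, 4, 3]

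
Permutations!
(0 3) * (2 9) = (0 3)(2 9) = [3, 1, 9, 0, 4, 5, 6, 7, 8, 2]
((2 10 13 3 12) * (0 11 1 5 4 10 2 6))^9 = ((0 11 1 5 4 10 13 3 12 6))^9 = (0 6 12 3 13 10 4 5 1 11)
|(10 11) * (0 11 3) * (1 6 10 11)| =5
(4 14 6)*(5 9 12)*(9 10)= (4 14 6)(5 10 9 12)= [0, 1, 2, 3, 14, 10, 4, 7, 8, 12, 9, 11, 5, 13, 6]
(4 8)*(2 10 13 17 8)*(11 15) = [0, 1, 10, 3, 2, 5, 6, 7, 4, 9, 13, 15, 12, 17, 14, 11, 16, 8] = (2 10 13 17 8 4)(11 15)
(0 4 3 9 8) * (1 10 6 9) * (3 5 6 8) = [4, 10, 2, 1, 5, 6, 9, 7, 0, 3, 8] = (0 4 5 6 9 3 1 10 8)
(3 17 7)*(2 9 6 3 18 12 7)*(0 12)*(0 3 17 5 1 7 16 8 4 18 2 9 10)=(0 12 16 8 4 18 3 5 1 7 2 10)(6 17 9)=[12, 7, 10, 5, 18, 1, 17, 2, 4, 6, 0, 11, 16, 13, 14, 15, 8, 9, 3]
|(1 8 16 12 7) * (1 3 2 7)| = 12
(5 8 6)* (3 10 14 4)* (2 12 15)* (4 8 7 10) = [0, 1, 12, 4, 3, 7, 5, 10, 6, 9, 14, 11, 15, 13, 8, 2] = (2 12 15)(3 4)(5 7 10 14 8 6)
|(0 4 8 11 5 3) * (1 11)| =7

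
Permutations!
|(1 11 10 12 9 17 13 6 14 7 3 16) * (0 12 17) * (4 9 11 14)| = |(0 12 11 10 17 13 6 4 9)(1 14 7 3 16)| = 45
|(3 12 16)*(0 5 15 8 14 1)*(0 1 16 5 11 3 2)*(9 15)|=11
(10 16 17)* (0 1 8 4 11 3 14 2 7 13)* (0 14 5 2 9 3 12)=(0 1 8 4 11 12)(2 7 13 14 9 3 5)(10 16 17)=[1, 8, 7, 5, 11, 2, 6, 13, 4, 3, 16, 12, 0, 14, 9, 15, 17, 10]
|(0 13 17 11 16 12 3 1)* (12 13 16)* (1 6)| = 9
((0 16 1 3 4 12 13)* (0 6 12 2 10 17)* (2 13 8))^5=(0 13 10 3 8 16 6 17 4 2 1 12)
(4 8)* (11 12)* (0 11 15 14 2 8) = [11, 1, 8, 3, 0, 5, 6, 7, 4, 9, 10, 12, 15, 13, 2, 14] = (0 11 12 15 14 2 8 4)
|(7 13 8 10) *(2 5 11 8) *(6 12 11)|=9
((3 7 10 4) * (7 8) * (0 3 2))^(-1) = ((0 3 8 7 10 4 2))^(-1) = (0 2 4 10 7 8 3)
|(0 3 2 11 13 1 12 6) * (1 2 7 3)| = |(0 1 12 6)(2 11 13)(3 7)| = 12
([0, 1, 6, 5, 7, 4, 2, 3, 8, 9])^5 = [0, 1, 6, 5, 7, 4, 2, 3, 8, 9]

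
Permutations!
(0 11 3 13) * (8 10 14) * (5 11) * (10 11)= [5, 1, 2, 13, 4, 10, 6, 7, 11, 9, 14, 3, 12, 0, 8]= (0 5 10 14 8 11 3 13)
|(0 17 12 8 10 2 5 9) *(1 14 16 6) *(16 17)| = 12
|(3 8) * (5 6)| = 2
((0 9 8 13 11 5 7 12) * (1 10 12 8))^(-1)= (0 12 10 1 9)(5 11 13 8 7)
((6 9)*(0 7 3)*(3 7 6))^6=(0 9)(3 6)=((0 6 9 3))^6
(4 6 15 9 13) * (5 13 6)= [0, 1, 2, 3, 5, 13, 15, 7, 8, 6, 10, 11, 12, 4, 14, 9]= (4 5 13)(6 15 9)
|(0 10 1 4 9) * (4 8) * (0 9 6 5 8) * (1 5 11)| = 8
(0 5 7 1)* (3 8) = (0 5 7 1)(3 8) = [5, 0, 2, 8, 4, 7, 6, 1, 3]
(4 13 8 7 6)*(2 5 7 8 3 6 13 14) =(2 5 7 13 3 6 4 14) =[0, 1, 5, 6, 14, 7, 4, 13, 8, 9, 10, 11, 12, 3, 2]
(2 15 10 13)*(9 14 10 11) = (2 15 11 9 14 10 13) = [0, 1, 15, 3, 4, 5, 6, 7, 8, 14, 13, 9, 12, 2, 10, 11]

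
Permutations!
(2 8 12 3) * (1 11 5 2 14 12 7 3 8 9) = (1 11 5 2 9)(3 14 12 8 7) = [0, 11, 9, 14, 4, 2, 6, 3, 7, 1, 10, 5, 8, 13, 12]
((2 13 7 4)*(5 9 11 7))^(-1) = ((2 13 5 9 11 7 4))^(-1) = (2 4 7 11 9 5 13)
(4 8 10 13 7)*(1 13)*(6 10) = [0, 13, 2, 3, 8, 5, 10, 4, 6, 9, 1, 11, 12, 7] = (1 13 7 4 8 6 10)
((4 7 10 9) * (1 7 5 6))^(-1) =(1 6 5 4 9 10 7)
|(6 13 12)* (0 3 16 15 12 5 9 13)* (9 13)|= 6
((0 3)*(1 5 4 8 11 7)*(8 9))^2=((0 3)(1 5 4 9 8 11 7))^2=(1 4 8 7 5 9 11)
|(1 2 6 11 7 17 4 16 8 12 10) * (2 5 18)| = 13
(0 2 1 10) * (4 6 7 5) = (0 2 1 10)(4 6 7 5) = [2, 10, 1, 3, 6, 4, 7, 5, 8, 9, 0]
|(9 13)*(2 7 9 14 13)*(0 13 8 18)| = 15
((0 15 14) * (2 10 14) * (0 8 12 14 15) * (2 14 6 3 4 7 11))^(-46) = (2 7 3 12 14 10 11 4 6 8 15)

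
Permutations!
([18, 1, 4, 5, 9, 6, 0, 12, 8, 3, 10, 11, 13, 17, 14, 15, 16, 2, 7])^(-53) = (0 4 7 3 13 6 2 18 9 12 5 17)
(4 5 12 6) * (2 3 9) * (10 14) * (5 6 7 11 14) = (2 3 9)(4 6)(5 12 7 11 14 10) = [0, 1, 3, 9, 6, 12, 4, 11, 8, 2, 5, 14, 7, 13, 10]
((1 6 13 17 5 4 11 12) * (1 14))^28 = ((1 6 13 17 5 4 11 12 14))^28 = (1 6 13 17 5 4 11 12 14)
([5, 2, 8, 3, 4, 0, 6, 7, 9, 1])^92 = (9)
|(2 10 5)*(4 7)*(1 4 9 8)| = |(1 4 7 9 8)(2 10 5)| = 15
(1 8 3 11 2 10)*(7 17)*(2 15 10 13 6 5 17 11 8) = (1 2 13 6 5 17 7 11 15 10)(3 8) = [0, 2, 13, 8, 4, 17, 5, 11, 3, 9, 1, 15, 12, 6, 14, 10, 16, 7]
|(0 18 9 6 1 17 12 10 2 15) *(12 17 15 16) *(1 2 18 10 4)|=|(0 10 18 9 6 2 16 12 4 1 15)|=11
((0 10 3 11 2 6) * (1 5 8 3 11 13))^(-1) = (0 6 2 11 10)(1 13 3 8 5)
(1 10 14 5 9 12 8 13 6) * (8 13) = [0, 10, 2, 3, 4, 9, 1, 7, 8, 12, 14, 11, 13, 6, 5] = (1 10 14 5 9 12 13 6)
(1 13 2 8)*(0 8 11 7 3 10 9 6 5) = (0 8 1 13 2 11 7 3 10 9 6 5) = [8, 13, 11, 10, 4, 0, 5, 3, 1, 6, 9, 7, 12, 2]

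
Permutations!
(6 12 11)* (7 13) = (6 12 11)(7 13) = [0, 1, 2, 3, 4, 5, 12, 13, 8, 9, 10, 6, 11, 7]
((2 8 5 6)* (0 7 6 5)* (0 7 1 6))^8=((0 1 6 2 8 7))^8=(0 6 8)(1 2 7)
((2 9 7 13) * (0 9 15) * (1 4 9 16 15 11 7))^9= ((0 16 15)(1 4 9)(2 11 7 13))^9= (16)(2 11 7 13)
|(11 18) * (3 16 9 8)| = 4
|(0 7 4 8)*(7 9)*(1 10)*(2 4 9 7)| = 6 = |(0 7 9 2 4 8)(1 10)|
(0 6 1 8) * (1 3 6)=(0 1 8)(3 6)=[1, 8, 2, 6, 4, 5, 3, 7, 0]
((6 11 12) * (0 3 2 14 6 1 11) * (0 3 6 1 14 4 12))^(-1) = (0 11 1 14 12 4 2 3 6)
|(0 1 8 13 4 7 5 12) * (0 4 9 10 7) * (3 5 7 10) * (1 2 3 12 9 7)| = 28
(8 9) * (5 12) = (5 12)(8 9) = [0, 1, 2, 3, 4, 12, 6, 7, 9, 8, 10, 11, 5]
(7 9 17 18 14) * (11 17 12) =(7 9 12 11 17 18 14) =[0, 1, 2, 3, 4, 5, 6, 9, 8, 12, 10, 17, 11, 13, 7, 15, 16, 18, 14]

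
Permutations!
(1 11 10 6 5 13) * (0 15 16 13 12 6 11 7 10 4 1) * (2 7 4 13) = (0 15 16 2 7 10 11 13)(1 4)(5 12 6) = [15, 4, 7, 3, 1, 12, 5, 10, 8, 9, 11, 13, 6, 0, 14, 16, 2]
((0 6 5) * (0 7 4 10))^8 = (0 5 4)(6 7 10)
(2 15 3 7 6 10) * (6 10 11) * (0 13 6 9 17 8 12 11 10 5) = (0 13 6 10 2 15 3 7 5)(8 12 11 9 17) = [13, 1, 15, 7, 4, 0, 10, 5, 12, 17, 2, 9, 11, 6, 14, 3, 16, 8]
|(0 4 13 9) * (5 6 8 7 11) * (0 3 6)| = 10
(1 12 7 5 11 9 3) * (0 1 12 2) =[1, 2, 0, 12, 4, 11, 6, 5, 8, 3, 10, 9, 7] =(0 1 2)(3 12 7 5 11 9)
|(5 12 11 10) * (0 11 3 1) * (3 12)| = |(12)(0 11 10 5 3 1)| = 6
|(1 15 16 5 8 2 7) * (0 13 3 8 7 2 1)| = 9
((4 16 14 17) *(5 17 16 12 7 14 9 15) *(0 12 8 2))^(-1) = ((0 12 7 14 16 9 15 5 17 4 8 2))^(-1) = (0 2 8 4 17 5 15 9 16 14 7 12)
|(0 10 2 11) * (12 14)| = 4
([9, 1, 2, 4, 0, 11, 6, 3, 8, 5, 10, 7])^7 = (11)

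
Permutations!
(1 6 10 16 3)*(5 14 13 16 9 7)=(1 6 10 9 7 5 14 13 16 3)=[0, 6, 2, 1, 4, 14, 10, 5, 8, 7, 9, 11, 12, 16, 13, 15, 3]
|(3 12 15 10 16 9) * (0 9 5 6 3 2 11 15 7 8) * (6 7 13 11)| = |(0 9 2 6 3 12 13 11 15 10 16 5 7 8)| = 14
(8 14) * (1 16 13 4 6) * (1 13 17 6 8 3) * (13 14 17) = [0, 16, 2, 1, 8, 5, 14, 7, 17, 9, 10, 11, 12, 4, 3, 15, 13, 6] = (1 16 13 4 8 17 6 14 3)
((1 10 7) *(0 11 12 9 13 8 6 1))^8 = ((0 11 12 9 13 8 6 1 10 7))^8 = (0 10 6 13 12)(1 8 9 11 7)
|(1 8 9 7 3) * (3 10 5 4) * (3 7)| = |(1 8 9 3)(4 7 10 5)| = 4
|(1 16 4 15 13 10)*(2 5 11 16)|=|(1 2 5 11 16 4 15 13 10)|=9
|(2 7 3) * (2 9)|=|(2 7 3 9)|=4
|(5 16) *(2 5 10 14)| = 5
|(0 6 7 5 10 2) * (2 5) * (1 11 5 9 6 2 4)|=8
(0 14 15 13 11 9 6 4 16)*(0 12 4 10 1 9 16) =(0 14 15 13 11 16 12 4)(1 9 6 10) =[14, 9, 2, 3, 0, 5, 10, 7, 8, 6, 1, 16, 4, 11, 15, 13, 12]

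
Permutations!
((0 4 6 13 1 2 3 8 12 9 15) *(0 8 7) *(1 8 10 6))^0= (15)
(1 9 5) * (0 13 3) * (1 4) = (0 13 3)(1 9 5 4) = [13, 9, 2, 0, 1, 4, 6, 7, 8, 5, 10, 11, 12, 3]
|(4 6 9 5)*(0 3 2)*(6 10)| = |(0 3 2)(4 10 6 9 5)| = 15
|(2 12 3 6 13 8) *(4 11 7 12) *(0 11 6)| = |(0 11 7 12 3)(2 4 6 13 8)| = 5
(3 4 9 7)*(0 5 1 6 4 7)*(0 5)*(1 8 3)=[0, 6, 2, 7, 9, 8, 4, 1, 3, 5]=(1 6 4 9 5 8 3 7)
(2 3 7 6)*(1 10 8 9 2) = (1 10 8 9 2 3 7 6) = [0, 10, 3, 7, 4, 5, 1, 6, 9, 2, 8]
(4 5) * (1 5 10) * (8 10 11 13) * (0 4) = (0 4 11 13 8 10 1 5) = [4, 5, 2, 3, 11, 0, 6, 7, 10, 9, 1, 13, 12, 8]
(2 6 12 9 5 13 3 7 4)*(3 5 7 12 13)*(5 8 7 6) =(2 5 3 12 9 6 13 8 7 4) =[0, 1, 5, 12, 2, 3, 13, 4, 7, 6, 10, 11, 9, 8]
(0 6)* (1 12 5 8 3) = (0 6)(1 12 5 8 3) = [6, 12, 2, 1, 4, 8, 0, 7, 3, 9, 10, 11, 5]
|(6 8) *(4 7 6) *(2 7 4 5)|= 5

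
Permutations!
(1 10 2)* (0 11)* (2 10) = (0 11)(1 2) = [11, 2, 1, 3, 4, 5, 6, 7, 8, 9, 10, 0]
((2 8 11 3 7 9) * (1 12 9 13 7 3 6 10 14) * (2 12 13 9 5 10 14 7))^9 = ((1 13 2 8 11 6 14)(5 10 7 9 12))^9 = (1 2 11 14 13 8 6)(5 12 9 7 10)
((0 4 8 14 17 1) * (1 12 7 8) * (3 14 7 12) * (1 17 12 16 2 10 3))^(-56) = ((0 4 17 1)(2 10 3 14 12 16)(7 8))^(-56) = (17)(2 12 3)(10 16 14)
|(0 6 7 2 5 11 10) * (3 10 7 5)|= 8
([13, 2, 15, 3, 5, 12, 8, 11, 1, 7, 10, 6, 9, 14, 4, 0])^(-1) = [15, 8, 1, 3, 14, 4, 11, 9, 6, 12, 10, 7, 5, 0, 13, 2]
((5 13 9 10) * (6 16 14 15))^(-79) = (5 13 9 10)(6 16 14 15)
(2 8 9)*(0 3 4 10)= (0 3 4 10)(2 8 9)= [3, 1, 8, 4, 10, 5, 6, 7, 9, 2, 0]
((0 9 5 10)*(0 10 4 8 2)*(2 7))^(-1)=(10)(0 2 7 8 4 5 9)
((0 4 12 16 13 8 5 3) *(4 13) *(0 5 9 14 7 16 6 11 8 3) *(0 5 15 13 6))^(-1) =((0 6 11 8 9 14 7 16 4 12)(3 15 13))^(-1) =(0 12 4 16 7 14 9 8 11 6)(3 13 15)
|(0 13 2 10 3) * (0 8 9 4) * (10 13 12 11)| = |(0 12 11 10 3 8 9 4)(2 13)| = 8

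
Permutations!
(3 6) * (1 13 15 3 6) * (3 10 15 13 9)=(1 9 3)(10 15)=[0, 9, 2, 1, 4, 5, 6, 7, 8, 3, 15, 11, 12, 13, 14, 10]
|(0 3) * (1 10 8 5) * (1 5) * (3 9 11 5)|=|(0 9 11 5 3)(1 10 8)|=15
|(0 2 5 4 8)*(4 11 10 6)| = |(0 2 5 11 10 6 4 8)| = 8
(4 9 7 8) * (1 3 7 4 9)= (1 3 7 8 9 4)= [0, 3, 2, 7, 1, 5, 6, 8, 9, 4]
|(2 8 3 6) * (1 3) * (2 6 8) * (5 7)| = |(1 3 8)(5 7)| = 6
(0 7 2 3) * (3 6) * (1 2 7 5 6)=[5, 2, 1, 0, 4, 6, 3, 7]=(7)(0 5 6 3)(1 2)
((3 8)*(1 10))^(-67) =((1 10)(3 8))^(-67) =(1 10)(3 8)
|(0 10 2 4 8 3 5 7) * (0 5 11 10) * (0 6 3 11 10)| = 8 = |(0 6 3 10 2 4 8 11)(5 7)|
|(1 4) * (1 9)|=3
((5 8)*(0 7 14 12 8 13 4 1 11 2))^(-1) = (0 2 11 1 4 13 5 8 12 14 7)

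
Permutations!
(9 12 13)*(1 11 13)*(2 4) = (1 11 13 9 12)(2 4) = [0, 11, 4, 3, 2, 5, 6, 7, 8, 12, 10, 13, 1, 9]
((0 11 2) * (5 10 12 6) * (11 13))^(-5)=(0 2 11 13)(5 6 12 10)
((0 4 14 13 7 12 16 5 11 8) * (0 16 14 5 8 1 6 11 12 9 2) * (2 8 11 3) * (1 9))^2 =((0 4 5 12 14 13 7 1 6 3 2)(8 16 11 9))^2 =(0 5 14 7 6 2 4 12 13 1 3)(8 11)(9 16)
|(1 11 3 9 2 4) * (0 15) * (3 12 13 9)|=|(0 15)(1 11 12 13 9 2 4)|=14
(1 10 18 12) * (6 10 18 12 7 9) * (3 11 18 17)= (1 17 3 11 18 7 9 6 10 12)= [0, 17, 2, 11, 4, 5, 10, 9, 8, 6, 12, 18, 1, 13, 14, 15, 16, 3, 7]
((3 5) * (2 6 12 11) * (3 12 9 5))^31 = ((2 6 9 5 12 11))^31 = (2 6 9 5 12 11)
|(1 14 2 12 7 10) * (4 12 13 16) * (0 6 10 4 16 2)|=30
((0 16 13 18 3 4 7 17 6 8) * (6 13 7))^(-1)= (0 8 6 4 3 18 13 17 7 16)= ((0 16 7 17 13 18 3 4 6 8))^(-1)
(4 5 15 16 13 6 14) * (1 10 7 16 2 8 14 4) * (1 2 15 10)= (2 8 14)(4 5 10 7 16 13 6)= [0, 1, 8, 3, 5, 10, 4, 16, 14, 9, 7, 11, 12, 6, 2, 15, 13]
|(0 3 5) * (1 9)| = |(0 3 5)(1 9)| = 6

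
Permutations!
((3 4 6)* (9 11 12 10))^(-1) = ((3 4 6)(9 11 12 10))^(-1) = (3 6 4)(9 10 12 11)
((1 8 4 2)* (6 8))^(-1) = (1 2 4 8 6) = ((1 6 8 4 2))^(-1)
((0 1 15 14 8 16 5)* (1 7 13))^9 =(16)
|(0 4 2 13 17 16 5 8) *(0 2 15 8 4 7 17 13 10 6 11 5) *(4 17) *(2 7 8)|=|(0 8 7 4 15 2 10 6 11 5 17 16)|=12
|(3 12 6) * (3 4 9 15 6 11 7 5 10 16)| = 28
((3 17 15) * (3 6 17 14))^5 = (3 14)(6 15 17)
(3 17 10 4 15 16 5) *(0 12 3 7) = (0 12 3 17 10 4 15 16 5 7) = [12, 1, 2, 17, 15, 7, 6, 0, 8, 9, 4, 11, 3, 13, 14, 16, 5, 10]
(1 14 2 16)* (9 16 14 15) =(1 15 9 16)(2 14) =[0, 15, 14, 3, 4, 5, 6, 7, 8, 16, 10, 11, 12, 13, 2, 9, 1]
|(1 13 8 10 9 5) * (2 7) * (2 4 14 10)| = 10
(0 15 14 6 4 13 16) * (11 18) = (0 15 14 6 4 13 16)(11 18) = [15, 1, 2, 3, 13, 5, 4, 7, 8, 9, 10, 18, 12, 16, 6, 14, 0, 17, 11]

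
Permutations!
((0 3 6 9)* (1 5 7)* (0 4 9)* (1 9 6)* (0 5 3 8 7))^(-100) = (0 6 9 8 5 4 7)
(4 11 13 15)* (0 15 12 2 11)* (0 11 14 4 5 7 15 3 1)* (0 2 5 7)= (0 3 1 2 14 4 11 13 12 5)(7 15)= [3, 2, 14, 1, 11, 0, 6, 15, 8, 9, 10, 13, 5, 12, 4, 7]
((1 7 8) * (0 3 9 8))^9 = ((0 3 9 8 1 7))^9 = (0 8)(1 3)(7 9)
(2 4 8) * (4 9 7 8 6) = (2 9 7 8)(4 6) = [0, 1, 9, 3, 6, 5, 4, 8, 2, 7]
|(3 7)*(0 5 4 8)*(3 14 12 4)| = |(0 5 3 7 14 12 4 8)| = 8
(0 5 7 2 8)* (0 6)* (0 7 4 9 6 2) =[5, 1, 8, 3, 9, 4, 7, 0, 2, 6] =(0 5 4 9 6 7)(2 8)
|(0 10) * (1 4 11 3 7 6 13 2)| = 8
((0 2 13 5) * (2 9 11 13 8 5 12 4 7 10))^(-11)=((0 9 11 13 12 4 7 10 2 8 5))^(-11)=(13)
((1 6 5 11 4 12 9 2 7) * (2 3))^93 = (1 11 9 7 5 12 2 6 4 3) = ((1 6 5 11 4 12 9 3 2 7))^93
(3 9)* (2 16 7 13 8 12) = (2 16 7 13 8 12)(3 9) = [0, 1, 16, 9, 4, 5, 6, 13, 12, 3, 10, 11, 2, 8, 14, 15, 7]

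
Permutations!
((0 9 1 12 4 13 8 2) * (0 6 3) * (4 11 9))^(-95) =((0 4 13 8 2 6 3)(1 12 11 9))^(-95) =(0 8 3 13 6 4 2)(1 12 11 9)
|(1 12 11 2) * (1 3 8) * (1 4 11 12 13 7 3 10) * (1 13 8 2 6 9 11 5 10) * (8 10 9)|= 6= |(1 10 13 7 3 2)(4 5 9 11 6 8)|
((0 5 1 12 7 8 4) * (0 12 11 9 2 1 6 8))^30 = (0 6 4 7 5 8 12)(1 9)(2 11)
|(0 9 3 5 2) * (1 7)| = 10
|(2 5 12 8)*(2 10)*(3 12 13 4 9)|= |(2 5 13 4 9 3 12 8 10)|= 9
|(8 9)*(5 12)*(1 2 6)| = 6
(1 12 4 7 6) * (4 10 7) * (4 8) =(1 12 10 7 6)(4 8) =[0, 12, 2, 3, 8, 5, 1, 6, 4, 9, 7, 11, 10]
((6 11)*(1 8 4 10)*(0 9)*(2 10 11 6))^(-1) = ((0 9)(1 8 4 11 2 10))^(-1) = (0 9)(1 10 2 11 4 8)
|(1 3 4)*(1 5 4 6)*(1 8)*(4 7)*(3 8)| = 6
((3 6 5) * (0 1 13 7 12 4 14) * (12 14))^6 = ((0 1 13 7 14)(3 6 5)(4 12))^6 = (0 1 13 7 14)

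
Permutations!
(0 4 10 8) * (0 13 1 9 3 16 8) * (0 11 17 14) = (0 4 10 11 17 14)(1 9 3 16 8 13) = [4, 9, 2, 16, 10, 5, 6, 7, 13, 3, 11, 17, 12, 1, 0, 15, 8, 14]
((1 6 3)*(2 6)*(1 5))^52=(1 6 5 2 3)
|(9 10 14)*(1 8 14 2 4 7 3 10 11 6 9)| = 15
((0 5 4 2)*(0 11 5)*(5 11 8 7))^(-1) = ((11)(2 8 7 5 4))^(-1) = (11)(2 4 5 7 8)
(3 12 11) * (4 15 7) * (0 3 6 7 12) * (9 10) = (0 3)(4 15 12 11 6 7)(9 10) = [3, 1, 2, 0, 15, 5, 7, 4, 8, 10, 9, 6, 11, 13, 14, 12]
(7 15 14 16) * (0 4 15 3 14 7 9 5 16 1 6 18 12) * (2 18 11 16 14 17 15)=(0 4 2 18 12)(1 6 11 16 9 5 14)(3 17 15 7)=[4, 6, 18, 17, 2, 14, 11, 3, 8, 5, 10, 16, 0, 13, 1, 7, 9, 15, 12]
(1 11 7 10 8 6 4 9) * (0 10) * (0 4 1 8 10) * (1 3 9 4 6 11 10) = (1 10)(3 9 8 11 7 6) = [0, 10, 2, 9, 4, 5, 3, 6, 11, 8, 1, 7]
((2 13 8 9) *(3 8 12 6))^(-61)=(2 12 3 9 13 6 8)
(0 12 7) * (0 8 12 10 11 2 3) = (0 10 11 2 3)(7 8 12) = [10, 1, 3, 0, 4, 5, 6, 8, 12, 9, 11, 2, 7]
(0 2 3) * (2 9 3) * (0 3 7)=[9, 1, 2, 3, 4, 5, 6, 0, 8, 7]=(0 9 7)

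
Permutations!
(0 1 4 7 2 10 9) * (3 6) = (0 1 4 7 2 10 9)(3 6) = [1, 4, 10, 6, 7, 5, 3, 2, 8, 0, 9]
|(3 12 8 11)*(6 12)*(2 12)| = 6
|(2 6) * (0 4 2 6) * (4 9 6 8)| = 6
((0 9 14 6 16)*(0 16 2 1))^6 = ((16)(0 9 14 6 2 1))^6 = (16)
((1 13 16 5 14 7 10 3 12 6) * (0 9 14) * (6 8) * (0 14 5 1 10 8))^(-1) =(0 12 3 10 6 8 7 14 5 9)(1 16 13)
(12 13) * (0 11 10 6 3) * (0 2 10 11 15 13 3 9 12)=[15, 1, 10, 2, 4, 5, 9, 7, 8, 12, 6, 11, 3, 0, 14, 13]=(0 15 13)(2 10 6 9 12 3)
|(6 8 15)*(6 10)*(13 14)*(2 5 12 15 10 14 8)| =|(2 5 12 15 14 13 8 10 6)| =9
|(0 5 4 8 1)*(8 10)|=6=|(0 5 4 10 8 1)|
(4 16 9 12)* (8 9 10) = (4 16 10 8 9 12) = [0, 1, 2, 3, 16, 5, 6, 7, 9, 12, 8, 11, 4, 13, 14, 15, 10]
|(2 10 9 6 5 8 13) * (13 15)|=|(2 10 9 6 5 8 15 13)|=8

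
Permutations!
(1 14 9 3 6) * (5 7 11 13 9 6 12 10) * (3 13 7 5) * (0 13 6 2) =(0 13 9 6 1 14 2)(3 12 10)(7 11) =[13, 14, 0, 12, 4, 5, 1, 11, 8, 6, 3, 7, 10, 9, 2]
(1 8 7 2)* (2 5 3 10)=[0, 8, 1, 10, 4, 3, 6, 5, 7, 9, 2]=(1 8 7 5 3 10 2)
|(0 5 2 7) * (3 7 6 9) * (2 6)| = |(0 5 6 9 3 7)| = 6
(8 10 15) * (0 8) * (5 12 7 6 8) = (0 5 12 7 6 8 10 15) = [5, 1, 2, 3, 4, 12, 8, 6, 10, 9, 15, 11, 7, 13, 14, 0]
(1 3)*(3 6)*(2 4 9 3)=[0, 6, 4, 1, 9, 5, 2, 7, 8, 3]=(1 6 2 4 9 3)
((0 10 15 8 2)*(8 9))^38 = (0 15 8)(2 10 9)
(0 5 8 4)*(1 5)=(0 1 5 8 4)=[1, 5, 2, 3, 0, 8, 6, 7, 4]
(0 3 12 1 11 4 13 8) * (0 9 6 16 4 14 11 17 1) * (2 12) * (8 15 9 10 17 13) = (0 3 2 12)(1 13 15 9 6 16 4 8 10 17)(11 14) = [3, 13, 12, 2, 8, 5, 16, 7, 10, 6, 17, 14, 0, 15, 11, 9, 4, 1]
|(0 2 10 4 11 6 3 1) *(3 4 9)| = 6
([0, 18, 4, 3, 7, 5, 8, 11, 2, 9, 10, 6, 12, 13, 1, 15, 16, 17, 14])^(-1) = (1 14 18)(2 8 6 11 7 4)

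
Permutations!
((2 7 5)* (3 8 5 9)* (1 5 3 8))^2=((1 5 2 7 9 8 3))^2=(1 2 9 3 5 7 8)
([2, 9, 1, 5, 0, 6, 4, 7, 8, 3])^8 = (9)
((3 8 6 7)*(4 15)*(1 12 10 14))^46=((1 12 10 14)(3 8 6 7)(4 15))^46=(15)(1 10)(3 6)(7 8)(12 14)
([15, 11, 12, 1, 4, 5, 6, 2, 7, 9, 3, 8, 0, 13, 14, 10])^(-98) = [10, 8, 0, 11, 4, 5, 6, 12, 2, 9, 1, 7, 15, 13, 14, 3]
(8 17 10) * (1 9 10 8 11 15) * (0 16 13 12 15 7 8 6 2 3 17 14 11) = (0 16 13 12 15 1 9 10)(2 3 17 6)(7 8 14 11) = [16, 9, 3, 17, 4, 5, 2, 8, 14, 10, 0, 7, 15, 12, 11, 1, 13, 6]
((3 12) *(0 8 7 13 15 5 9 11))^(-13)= ((0 8 7 13 15 5 9 11)(3 12))^(-13)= (0 13 9 8 15 11 7 5)(3 12)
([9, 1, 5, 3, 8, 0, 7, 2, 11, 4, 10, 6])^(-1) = (0 5 2 7 6 11 8 4 9)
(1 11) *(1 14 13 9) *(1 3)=(1 11 14 13 9 3)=[0, 11, 2, 1, 4, 5, 6, 7, 8, 3, 10, 14, 12, 9, 13]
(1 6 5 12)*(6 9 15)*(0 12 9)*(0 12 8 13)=(0 8 13)(1 12)(5 9 15 6)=[8, 12, 2, 3, 4, 9, 5, 7, 13, 15, 10, 11, 1, 0, 14, 6]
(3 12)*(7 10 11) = (3 12)(7 10 11) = [0, 1, 2, 12, 4, 5, 6, 10, 8, 9, 11, 7, 3]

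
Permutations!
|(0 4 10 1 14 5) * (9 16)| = 6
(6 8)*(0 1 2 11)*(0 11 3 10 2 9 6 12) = (0 1 9 6 8 12)(2 3 10) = [1, 9, 3, 10, 4, 5, 8, 7, 12, 6, 2, 11, 0]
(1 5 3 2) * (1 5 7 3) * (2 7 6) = (1 6 2 5)(3 7) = [0, 6, 5, 7, 4, 1, 2, 3]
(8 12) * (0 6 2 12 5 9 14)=(0 6 2 12 8 5 9 14)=[6, 1, 12, 3, 4, 9, 2, 7, 5, 14, 10, 11, 8, 13, 0]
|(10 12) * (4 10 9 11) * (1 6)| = 10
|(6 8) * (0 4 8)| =|(0 4 8 6)| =4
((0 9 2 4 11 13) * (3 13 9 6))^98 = ((0 6 3 13)(2 4 11 9))^98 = (0 3)(2 11)(4 9)(6 13)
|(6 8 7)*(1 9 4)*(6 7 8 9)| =|(1 6 9 4)| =4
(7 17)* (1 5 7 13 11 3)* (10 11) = (1 5 7 17 13 10 11 3) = [0, 5, 2, 1, 4, 7, 6, 17, 8, 9, 11, 3, 12, 10, 14, 15, 16, 13]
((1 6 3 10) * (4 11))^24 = (11)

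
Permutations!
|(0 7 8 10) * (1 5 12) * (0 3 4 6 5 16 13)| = 12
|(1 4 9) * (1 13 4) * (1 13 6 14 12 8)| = 8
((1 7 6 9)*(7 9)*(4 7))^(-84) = ((1 9)(4 7 6))^(-84) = (9)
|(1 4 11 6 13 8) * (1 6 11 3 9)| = 12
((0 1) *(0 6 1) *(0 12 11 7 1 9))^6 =(0 9 6 1 7 11 12)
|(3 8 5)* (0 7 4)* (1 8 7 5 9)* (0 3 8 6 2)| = |(0 5 8 9 1 6 2)(3 7 4)| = 21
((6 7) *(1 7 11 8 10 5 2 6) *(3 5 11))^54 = (11)(2 3)(5 6)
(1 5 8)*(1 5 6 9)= [0, 6, 2, 3, 4, 8, 9, 7, 5, 1]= (1 6 9)(5 8)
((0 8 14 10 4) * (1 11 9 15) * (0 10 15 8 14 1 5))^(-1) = ((0 14 15 5)(1 11 9 8)(4 10))^(-1) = (0 5 15 14)(1 8 9 11)(4 10)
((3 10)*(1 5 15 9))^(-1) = (1 9 15 5)(3 10) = ((1 5 15 9)(3 10))^(-1)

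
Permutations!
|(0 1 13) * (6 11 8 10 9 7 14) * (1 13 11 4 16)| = |(0 13)(1 11 8 10 9 7 14 6 4 16)| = 10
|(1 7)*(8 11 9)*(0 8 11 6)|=|(0 8 6)(1 7)(9 11)|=6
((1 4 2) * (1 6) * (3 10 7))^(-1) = ((1 4 2 6)(3 10 7))^(-1) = (1 6 2 4)(3 7 10)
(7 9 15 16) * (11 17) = (7 9 15 16)(11 17) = [0, 1, 2, 3, 4, 5, 6, 9, 8, 15, 10, 17, 12, 13, 14, 16, 7, 11]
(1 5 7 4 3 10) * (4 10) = (1 5 7 10)(3 4) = [0, 5, 2, 4, 3, 7, 6, 10, 8, 9, 1]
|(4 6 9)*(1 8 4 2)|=6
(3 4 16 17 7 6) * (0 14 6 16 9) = (0 14 6 3 4 9)(7 16 17) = [14, 1, 2, 4, 9, 5, 3, 16, 8, 0, 10, 11, 12, 13, 6, 15, 17, 7]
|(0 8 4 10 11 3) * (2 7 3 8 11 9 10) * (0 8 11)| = |(11)(2 7 3 8 4)(9 10)| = 10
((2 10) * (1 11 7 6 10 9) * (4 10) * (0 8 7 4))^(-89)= ((0 8 7 6)(1 11 4 10 2 9))^(-89)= (0 6 7 8)(1 11 4 10 2 9)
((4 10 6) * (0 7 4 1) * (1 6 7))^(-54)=((0 1)(4 10 7))^(-54)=(10)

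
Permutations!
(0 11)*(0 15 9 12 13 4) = [11, 1, 2, 3, 0, 5, 6, 7, 8, 12, 10, 15, 13, 4, 14, 9] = (0 11 15 9 12 13 4)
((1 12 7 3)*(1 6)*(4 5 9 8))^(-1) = (1 6 3 7 12)(4 8 9 5)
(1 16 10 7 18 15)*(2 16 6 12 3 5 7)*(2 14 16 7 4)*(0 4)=(0 4 2 7 18 15 1 6 12 3 5)(10 14 16)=[4, 6, 7, 5, 2, 0, 12, 18, 8, 9, 14, 11, 3, 13, 16, 1, 10, 17, 15]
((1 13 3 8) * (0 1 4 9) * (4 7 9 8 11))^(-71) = ((0 1 13 3 11 4 8 7 9))^(-71) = (0 1 13 3 11 4 8 7 9)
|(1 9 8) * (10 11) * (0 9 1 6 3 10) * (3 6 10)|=5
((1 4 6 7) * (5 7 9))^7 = (1 4 6 9 5 7)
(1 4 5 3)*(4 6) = (1 6 4 5 3) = [0, 6, 2, 1, 5, 3, 4]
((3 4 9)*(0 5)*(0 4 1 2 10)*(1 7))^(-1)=(0 10 2 1 7 3 9 4 5)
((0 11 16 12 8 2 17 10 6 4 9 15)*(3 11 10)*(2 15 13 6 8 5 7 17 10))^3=(0 8 2 15 10)(3 12 17 16 7 11 5)(4 6 13 9)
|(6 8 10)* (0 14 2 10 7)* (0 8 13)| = 6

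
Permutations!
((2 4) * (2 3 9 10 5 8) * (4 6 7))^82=(2 6 7 4 3 9 10 5 8)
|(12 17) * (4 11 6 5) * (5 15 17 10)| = 8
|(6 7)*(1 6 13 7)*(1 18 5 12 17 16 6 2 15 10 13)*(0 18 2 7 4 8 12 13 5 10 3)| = |(0 18 10 5 13 4 8 12 17 16 6 2 15 3)(1 7)| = 14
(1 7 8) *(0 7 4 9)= [7, 4, 2, 3, 9, 5, 6, 8, 1, 0]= (0 7 8 1 4 9)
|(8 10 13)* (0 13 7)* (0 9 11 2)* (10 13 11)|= 6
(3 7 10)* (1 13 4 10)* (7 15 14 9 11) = (1 13 4 10 3 15 14 9 11 7) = [0, 13, 2, 15, 10, 5, 6, 1, 8, 11, 3, 7, 12, 4, 9, 14]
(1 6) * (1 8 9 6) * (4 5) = (4 5)(6 8 9) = [0, 1, 2, 3, 5, 4, 8, 7, 9, 6]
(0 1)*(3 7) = (0 1)(3 7) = [1, 0, 2, 7, 4, 5, 6, 3]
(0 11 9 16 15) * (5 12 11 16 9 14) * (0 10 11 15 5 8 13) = (0 16 5 12 15 10 11 14 8 13) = [16, 1, 2, 3, 4, 12, 6, 7, 13, 9, 11, 14, 15, 0, 8, 10, 5]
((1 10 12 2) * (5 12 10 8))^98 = (1 12 8 2 5)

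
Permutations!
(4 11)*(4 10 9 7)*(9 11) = (4 9 7)(10 11) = [0, 1, 2, 3, 9, 5, 6, 4, 8, 7, 11, 10]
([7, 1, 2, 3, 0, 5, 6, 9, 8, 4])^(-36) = (9)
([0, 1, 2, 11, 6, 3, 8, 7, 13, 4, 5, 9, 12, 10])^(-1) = [0, 1, 2, 5, 9, 10, 4, 7, 6, 11, 13, 3, 12, 8]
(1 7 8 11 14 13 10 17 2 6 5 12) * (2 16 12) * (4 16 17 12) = (17)(1 7 8 11 14 13 10 12)(2 6 5)(4 16) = [0, 7, 6, 3, 16, 2, 5, 8, 11, 9, 12, 14, 1, 10, 13, 15, 4, 17]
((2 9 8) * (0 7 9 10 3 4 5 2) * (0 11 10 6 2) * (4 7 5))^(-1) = ((0 5)(2 6)(3 7 9 8 11 10))^(-1) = (0 5)(2 6)(3 10 11 8 9 7)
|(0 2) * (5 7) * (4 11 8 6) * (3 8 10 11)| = |(0 2)(3 8 6 4)(5 7)(10 11)| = 4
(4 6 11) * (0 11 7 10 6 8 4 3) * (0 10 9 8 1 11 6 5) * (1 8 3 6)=(0 1 11 6 7 9 3 10 5)(4 8)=[1, 11, 2, 10, 8, 0, 7, 9, 4, 3, 5, 6]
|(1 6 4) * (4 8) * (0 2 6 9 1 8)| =6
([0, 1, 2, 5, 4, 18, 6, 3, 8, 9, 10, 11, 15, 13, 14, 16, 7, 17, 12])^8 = (3 5 18 12 15 16 7)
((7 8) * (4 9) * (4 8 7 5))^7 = ((4 9 8 5))^7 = (4 5 8 9)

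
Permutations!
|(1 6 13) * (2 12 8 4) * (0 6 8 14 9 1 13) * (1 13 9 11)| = |(0 6)(1 8 4 2 12 14 11)(9 13)| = 14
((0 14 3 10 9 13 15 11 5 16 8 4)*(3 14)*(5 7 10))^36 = (16)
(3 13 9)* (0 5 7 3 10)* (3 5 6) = [6, 1, 2, 13, 4, 7, 3, 5, 8, 10, 0, 11, 12, 9] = (0 6 3 13 9 10)(5 7)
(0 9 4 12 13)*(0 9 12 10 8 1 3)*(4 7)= (0 12 13 9 7 4 10 8 1 3)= [12, 3, 2, 0, 10, 5, 6, 4, 1, 7, 8, 11, 13, 9]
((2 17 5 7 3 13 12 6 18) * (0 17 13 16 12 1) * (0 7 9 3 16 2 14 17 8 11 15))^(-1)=(0 15 11 8)(1 13 2 3 9 5 17 14 18 6 12 16 7)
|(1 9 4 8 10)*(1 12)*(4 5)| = 7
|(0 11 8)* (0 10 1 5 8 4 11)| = |(1 5 8 10)(4 11)| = 4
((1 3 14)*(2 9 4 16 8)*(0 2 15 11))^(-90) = ((0 2 9 4 16 8 15 11)(1 3 14))^(-90) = (0 15 16 9)(2 11 8 4)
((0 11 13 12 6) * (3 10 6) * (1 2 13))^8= (0 6 10 3 12 13 2 1 11)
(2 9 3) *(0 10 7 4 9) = [10, 1, 0, 2, 9, 5, 6, 4, 8, 3, 7] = (0 10 7 4 9 3 2)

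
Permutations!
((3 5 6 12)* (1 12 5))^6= ((1 12 3)(5 6))^6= (12)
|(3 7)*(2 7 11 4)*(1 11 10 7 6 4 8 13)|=|(1 11 8 13)(2 6 4)(3 10 7)|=12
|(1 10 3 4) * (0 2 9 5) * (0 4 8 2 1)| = 9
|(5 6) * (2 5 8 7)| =5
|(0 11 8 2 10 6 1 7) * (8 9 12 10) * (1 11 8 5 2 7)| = |(0 8 7)(2 5)(6 11 9 12 10)| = 30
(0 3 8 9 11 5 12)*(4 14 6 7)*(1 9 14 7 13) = (0 3 8 14 6 13 1 9 11 5 12)(4 7) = [3, 9, 2, 8, 7, 12, 13, 4, 14, 11, 10, 5, 0, 1, 6]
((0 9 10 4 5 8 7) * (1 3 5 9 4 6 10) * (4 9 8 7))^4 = (10)(0 5 1)(3 9 7)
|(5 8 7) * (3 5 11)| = |(3 5 8 7 11)| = 5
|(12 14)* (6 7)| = |(6 7)(12 14)| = 2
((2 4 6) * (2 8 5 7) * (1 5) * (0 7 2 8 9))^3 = ((0 7 8 1 5 2 4 6 9))^3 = (0 1 4)(2 9 8)(5 6 7)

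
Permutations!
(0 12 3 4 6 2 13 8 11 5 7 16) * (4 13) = (0 12 3 13 8 11 5 7 16)(2 4 6) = [12, 1, 4, 13, 6, 7, 2, 16, 11, 9, 10, 5, 3, 8, 14, 15, 0]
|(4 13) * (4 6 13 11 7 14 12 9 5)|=|(4 11 7 14 12 9 5)(6 13)|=14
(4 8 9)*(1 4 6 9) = (1 4 8)(6 9) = [0, 4, 2, 3, 8, 5, 9, 7, 1, 6]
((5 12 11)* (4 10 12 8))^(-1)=((4 10 12 11 5 8))^(-1)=(4 8 5 11 12 10)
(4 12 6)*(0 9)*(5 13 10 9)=(0 5 13 10 9)(4 12 6)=[5, 1, 2, 3, 12, 13, 4, 7, 8, 0, 9, 11, 6, 10]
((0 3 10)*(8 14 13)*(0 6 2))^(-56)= ((0 3 10 6 2)(8 14 13))^(-56)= (0 2 6 10 3)(8 14 13)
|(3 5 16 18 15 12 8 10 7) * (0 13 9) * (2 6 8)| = 33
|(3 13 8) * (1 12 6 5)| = |(1 12 6 5)(3 13 8)| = 12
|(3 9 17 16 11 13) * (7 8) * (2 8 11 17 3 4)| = 6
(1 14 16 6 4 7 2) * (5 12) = [0, 14, 1, 3, 7, 12, 4, 2, 8, 9, 10, 11, 5, 13, 16, 15, 6] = (1 14 16 6 4 7 2)(5 12)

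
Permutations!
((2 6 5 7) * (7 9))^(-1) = (2 7 9 5 6)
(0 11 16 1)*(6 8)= (0 11 16 1)(6 8)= [11, 0, 2, 3, 4, 5, 8, 7, 6, 9, 10, 16, 12, 13, 14, 15, 1]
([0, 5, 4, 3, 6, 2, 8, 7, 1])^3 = (1 4)(2 8)(5 6)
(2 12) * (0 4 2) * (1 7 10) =(0 4 2 12)(1 7 10) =[4, 7, 12, 3, 2, 5, 6, 10, 8, 9, 1, 11, 0]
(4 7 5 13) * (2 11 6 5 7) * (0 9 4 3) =(0 9 4 2 11 6 5 13 3) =[9, 1, 11, 0, 2, 13, 5, 7, 8, 4, 10, 6, 12, 3]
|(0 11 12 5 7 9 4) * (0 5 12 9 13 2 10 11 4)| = |(0 4 5 7 13 2 10 11 9)| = 9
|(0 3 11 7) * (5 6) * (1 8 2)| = 12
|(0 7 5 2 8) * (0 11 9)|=|(0 7 5 2 8 11 9)|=7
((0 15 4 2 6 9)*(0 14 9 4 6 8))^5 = ((0 15 6 4 2 8)(9 14))^5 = (0 8 2 4 6 15)(9 14)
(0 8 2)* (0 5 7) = (0 8 2 5 7) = [8, 1, 5, 3, 4, 7, 6, 0, 2]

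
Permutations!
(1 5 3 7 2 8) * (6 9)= (1 5 3 7 2 8)(6 9)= [0, 5, 8, 7, 4, 3, 9, 2, 1, 6]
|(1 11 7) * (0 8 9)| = |(0 8 9)(1 11 7)| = 3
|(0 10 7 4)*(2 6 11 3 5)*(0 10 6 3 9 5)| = |(0 6 11 9 5 2 3)(4 10 7)| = 21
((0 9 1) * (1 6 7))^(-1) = ((0 9 6 7 1))^(-1) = (0 1 7 6 9)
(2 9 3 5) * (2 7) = (2 9 3 5 7) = [0, 1, 9, 5, 4, 7, 6, 2, 8, 3]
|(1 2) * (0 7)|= |(0 7)(1 2)|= 2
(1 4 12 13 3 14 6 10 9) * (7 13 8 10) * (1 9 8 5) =[0, 4, 2, 14, 12, 1, 7, 13, 10, 9, 8, 11, 5, 3, 6] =(1 4 12 5)(3 14 6 7 13)(8 10)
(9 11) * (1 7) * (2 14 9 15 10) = (1 7)(2 14 9 11 15 10) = [0, 7, 14, 3, 4, 5, 6, 1, 8, 11, 2, 15, 12, 13, 9, 10]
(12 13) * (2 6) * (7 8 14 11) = (2 6)(7 8 14 11)(12 13) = [0, 1, 6, 3, 4, 5, 2, 8, 14, 9, 10, 7, 13, 12, 11]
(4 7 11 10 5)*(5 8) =(4 7 11 10 8 5) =[0, 1, 2, 3, 7, 4, 6, 11, 5, 9, 8, 10]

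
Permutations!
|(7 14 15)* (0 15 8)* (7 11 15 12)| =|(0 12 7 14 8)(11 15)| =10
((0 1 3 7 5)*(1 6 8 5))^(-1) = ((0 6 8 5)(1 3 7))^(-1) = (0 5 8 6)(1 7 3)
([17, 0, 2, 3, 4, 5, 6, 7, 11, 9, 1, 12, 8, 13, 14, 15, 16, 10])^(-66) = (0 10)(1 17)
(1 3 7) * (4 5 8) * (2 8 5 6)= (1 3 7)(2 8 4 6)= [0, 3, 8, 7, 6, 5, 2, 1, 4]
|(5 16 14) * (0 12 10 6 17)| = 15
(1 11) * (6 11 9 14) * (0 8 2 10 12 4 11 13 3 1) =(0 8 2 10 12 4 11)(1 9 14 6 13 3) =[8, 9, 10, 1, 11, 5, 13, 7, 2, 14, 12, 0, 4, 3, 6]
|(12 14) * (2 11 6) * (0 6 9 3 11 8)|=|(0 6 2 8)(3 11 9)(12 14)|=12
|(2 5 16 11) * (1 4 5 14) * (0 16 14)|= |(0 16 11 2)(1 4 5 14)|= 4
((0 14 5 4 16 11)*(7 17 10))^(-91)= (0 11 16 4 5 14)(7 10 17)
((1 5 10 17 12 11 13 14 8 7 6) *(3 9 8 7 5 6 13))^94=(3 12 10 8)(5 9 11 17)(7 13 14)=((1 6)(3 9 8 5 10 17 12 11)(7 13 14))^94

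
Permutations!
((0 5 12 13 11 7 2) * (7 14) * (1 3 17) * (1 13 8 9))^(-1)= (0 2 7 14 11 13 17 3 1 9 8 12 5)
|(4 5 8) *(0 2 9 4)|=|(0 2 9 4 5 8)|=6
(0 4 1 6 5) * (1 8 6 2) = (0 4 8 6 5)(1 2) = [4, 2, 1, 3, 8, 0, 5, 7, 6]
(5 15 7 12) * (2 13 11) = (2 13 11)(5 15 7 12) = [0, 1, 13, 3, 4, 15, 6, 12, 8, 9, 10, 2, 5, 11, 14, 7]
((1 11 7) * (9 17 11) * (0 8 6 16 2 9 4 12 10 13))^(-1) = (0 13 10 12 4 1 7 11 17 9 2 16 6 8)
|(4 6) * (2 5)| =|(2 5)(4 6)| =2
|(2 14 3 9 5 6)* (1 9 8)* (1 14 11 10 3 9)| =9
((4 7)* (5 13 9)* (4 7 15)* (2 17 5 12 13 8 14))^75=(17)(4 15)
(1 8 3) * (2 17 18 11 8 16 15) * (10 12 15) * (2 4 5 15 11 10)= (1 16 2 17 18 10 12 11 8 3)(4 5 15)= [0, 16, 17, 1, 5, 15, 6, 7, 3, 9, 12, 8, 11, 13, 14, 4, 2, 18, 10]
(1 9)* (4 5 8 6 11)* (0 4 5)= [4, 9, 2, 3, 0, 8, 11, 7, 6, 1, 10, 5]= (0 4)(1 9)(5 8 6 11)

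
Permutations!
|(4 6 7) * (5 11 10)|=3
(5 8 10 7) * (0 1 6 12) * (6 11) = (0 1 11 6 12)(5 8 10 7) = [1, 11, 2, 3, 4, 8, 12, 5, 10, 9, 7, 6, 0]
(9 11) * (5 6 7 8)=(5 6 7 8)(9 11)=[0, 1, 2, 3, 4, 6, 7, 8, 5, 11, 10, 9]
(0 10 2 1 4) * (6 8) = (0 10 2 1 4)(6 8) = [10, 4, 1, 3, 0, 5, 8, 7, 6, 9, 2]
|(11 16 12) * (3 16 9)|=|(3 16 12 11 9)|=5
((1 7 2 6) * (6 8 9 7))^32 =((1 6)(2 8 9 7))^32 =(9)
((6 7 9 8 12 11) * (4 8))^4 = (4 6 8 7 12 9 11)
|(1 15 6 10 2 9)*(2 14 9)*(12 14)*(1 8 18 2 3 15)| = 10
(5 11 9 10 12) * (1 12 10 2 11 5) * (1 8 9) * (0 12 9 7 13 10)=(0 12 8 7 13 10)(1 9 2 11)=[12, 9, 11, 3, 4, 5, 6, 13, 7, 2, 0, 1, 8, 10]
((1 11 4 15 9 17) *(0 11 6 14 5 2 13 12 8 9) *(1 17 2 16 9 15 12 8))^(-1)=((17)(0 11 4 12 1 6 14 5 16 9 2 13 8 15))^(-1)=(17)(0 15 8 13 2 9 16 5 14 6 1 12 4 11)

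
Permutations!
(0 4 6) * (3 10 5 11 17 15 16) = (0 4 6)(3 10 5 11 17 15 16) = [4, 1, 2, 10, 6, 11, 0, 7, 8, 9, 5, 17, 12, 13, 14, 16, 3, 15]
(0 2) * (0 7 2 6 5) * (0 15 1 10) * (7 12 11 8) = [6, 10, 12, 3, 4, 15, 5, 2, 7, 9, 0, 8, 11, 13, 14, 1] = (0 6 5 15 1 10)(2 12 11 8 7)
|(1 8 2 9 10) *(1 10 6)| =5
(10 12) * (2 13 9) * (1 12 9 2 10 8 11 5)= (1 12 8 11 5)(2 13)(9 10)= [0, 12, 13, 3, 4, 1, 6, 7, 11, 10, 9, 5, 8, 2]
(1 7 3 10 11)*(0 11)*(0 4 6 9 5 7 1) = (0 11)(3 10 4 6 9 5 7) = [11, 1, 2, 10, 6, 7, 9, 3, 8, 5, 4, 0]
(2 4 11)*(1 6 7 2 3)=(1 6 7 2 4 11 3)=[0, 6, 4, 1, 11, 5, 7, 2, 8, 9, 10, 3]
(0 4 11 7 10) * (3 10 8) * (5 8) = (0 4 11 7 5 8 3 10) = [4, 1, 2, 10, 11, 8, 6, 5, 3, 9, 0, 7]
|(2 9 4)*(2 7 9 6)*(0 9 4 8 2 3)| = 6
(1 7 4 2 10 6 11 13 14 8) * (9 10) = [0, 7, 9, 3, 2, 5, 11, 4, 1, 10, 6, 13, 12, 14, 8] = (1 7 4 2 9 10 6 11 13 14 8)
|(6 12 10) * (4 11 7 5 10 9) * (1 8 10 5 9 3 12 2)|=|(1 8 10 6 2)(3 12)(4 11 7 9)|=20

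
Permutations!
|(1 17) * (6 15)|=|(1 17)(6 15)|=2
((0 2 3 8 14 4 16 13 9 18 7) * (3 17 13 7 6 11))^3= (0 13 6 8 16 2 9 11 14 7 17 18 3 4)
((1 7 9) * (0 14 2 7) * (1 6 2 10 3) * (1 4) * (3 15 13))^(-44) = (0 13)(1 15)(3 14)(4 10)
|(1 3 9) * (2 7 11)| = 3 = |(1 3 9)(2 7 11)|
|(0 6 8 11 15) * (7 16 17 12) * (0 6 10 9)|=12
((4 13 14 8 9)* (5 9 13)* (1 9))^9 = (14)(1 9 4 5)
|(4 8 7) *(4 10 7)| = 2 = |(4 8)(7 10)|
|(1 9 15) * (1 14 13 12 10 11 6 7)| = 10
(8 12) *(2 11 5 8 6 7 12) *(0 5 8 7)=(0 5 7 12 6)(2 11 8)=[5, 1, 11, 3, 4, 7, 0, 12, 2, 9, 10, 8, 6]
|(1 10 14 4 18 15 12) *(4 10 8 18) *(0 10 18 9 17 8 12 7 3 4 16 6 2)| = 66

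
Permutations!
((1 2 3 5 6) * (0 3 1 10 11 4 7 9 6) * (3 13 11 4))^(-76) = (0 5 3 11 13)(4 10 6 9 7)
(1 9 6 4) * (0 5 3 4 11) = (0 5 3 4 1 9 6 11) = [5, 9, 2, 4, 1, 3, 11, 7, 8, 6, 10, 0]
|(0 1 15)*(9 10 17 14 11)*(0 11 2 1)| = |(1 15 11 9 10 17 14 2)| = 8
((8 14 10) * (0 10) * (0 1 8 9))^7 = ((0 10 9)(1 8 14))^7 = (0 10 9)(1 8 14)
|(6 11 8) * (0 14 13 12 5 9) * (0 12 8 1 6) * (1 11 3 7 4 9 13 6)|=|(0 14 6 3 7 4 9 12 5 13 8)|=11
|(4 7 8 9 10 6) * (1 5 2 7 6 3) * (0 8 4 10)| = |(0 8 9)(1 5 2 7 4 6 10 3)| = 24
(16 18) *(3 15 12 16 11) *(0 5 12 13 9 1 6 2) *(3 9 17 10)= (0 5 12 16 18 11 9 1 6 2)(3 15 13 17 10)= [5, 6, 0, 15, 4, 12, 2, 7, 8, 1, 3, 9, 16, 17, 14, 13, 18, 10, 11]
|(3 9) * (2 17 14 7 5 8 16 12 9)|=10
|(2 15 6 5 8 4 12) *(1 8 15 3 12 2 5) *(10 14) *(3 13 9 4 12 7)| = 12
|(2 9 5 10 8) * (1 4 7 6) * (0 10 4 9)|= |(0 10 8 2)(1 9 5 4 7 6)|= 12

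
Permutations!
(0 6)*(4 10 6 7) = [7, 1, 2, 3, 10, 5, 0, 4, 8, 9, 6] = (0 7 4 10 6)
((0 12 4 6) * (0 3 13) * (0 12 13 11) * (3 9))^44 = (0 6)(3 12)(4 11)(9 13)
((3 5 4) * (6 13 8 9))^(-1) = ((3 5 4)(6 13 8 9))^(-1) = (3 4 5)(6 9 8 13)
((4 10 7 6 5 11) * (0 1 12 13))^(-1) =(0 13 12 1)(4 11 5 6 7 10)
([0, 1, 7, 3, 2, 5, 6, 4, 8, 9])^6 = (9)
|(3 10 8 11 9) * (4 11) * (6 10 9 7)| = 6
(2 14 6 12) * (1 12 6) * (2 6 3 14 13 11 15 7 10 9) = (1 12 6 3 14)(2 13 11 15 7 10 9) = [0, 12, 13, 14, 4, 5, 3, 10, 8, 2, 9, 15, 6, 11, 1, 7]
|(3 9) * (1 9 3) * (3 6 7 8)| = 4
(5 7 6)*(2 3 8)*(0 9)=[9, 1, 3, 8, 4, 7, 5, 6, 2, 0]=(0 9)(2 3 8)(5 7 6)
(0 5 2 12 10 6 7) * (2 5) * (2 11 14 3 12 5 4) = [11, 1, 5, 12, 2, 4, 7, 0, 8, 9, 6, 14, 10, 13, 3] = (0 11 14 3 12 10 6 7)(2 5 4)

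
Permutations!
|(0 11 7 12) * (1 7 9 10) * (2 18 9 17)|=|(0 11 17 2 18 9 10 1 7 12)|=10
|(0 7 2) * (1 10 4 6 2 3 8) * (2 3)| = 6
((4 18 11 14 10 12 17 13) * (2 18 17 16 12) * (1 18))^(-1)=((1 18 11 14 10 2)(4 17 13)(12 16))^(-1)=(1 2 10 14 11 18)(4 13 17)(12 16)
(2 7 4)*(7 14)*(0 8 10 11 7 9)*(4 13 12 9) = (0 8 10 11 7 13 12 9)(2 14 4) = [8, 1, 14, 3, 2, 5, 6, 13, 10, 0, 11, 7, 9, 12, 4]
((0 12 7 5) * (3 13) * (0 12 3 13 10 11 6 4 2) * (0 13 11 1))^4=(2 4 6 11 13)(5 12 7)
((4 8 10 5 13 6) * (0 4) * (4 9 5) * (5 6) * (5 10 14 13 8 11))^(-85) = (0 6 9)(4 10 13 14 8 5 11)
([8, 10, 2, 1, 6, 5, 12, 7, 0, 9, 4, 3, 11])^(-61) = (0 8)(1 4 12 3 10 6 11)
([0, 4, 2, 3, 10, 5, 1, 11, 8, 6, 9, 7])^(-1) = [0, 6, 2, 3, 1, 5, 9, 11, 8, 10, 4, 7]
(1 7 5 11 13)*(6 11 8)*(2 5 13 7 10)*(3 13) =[0, 10, 5, 13, 4, 8, 11, 3, 6, 9, 2, 7, 12, 1] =(1 10 2 5 8 6 11 7 3 13)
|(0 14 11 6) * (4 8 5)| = |(0 14 11 6)(4 8 5)| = 12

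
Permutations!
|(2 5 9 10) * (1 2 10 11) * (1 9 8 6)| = 10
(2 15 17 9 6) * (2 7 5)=(2 15 17 9 6 7 5)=[0, 1, 15, 3, 4, 2, 7, 5, 8, 6, 10, 11, 12, 13, 14, 17, 16, 9]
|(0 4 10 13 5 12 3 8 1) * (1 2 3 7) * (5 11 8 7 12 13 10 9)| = 11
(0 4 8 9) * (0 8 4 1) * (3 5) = (0 1)(3 5)(8 9) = [1, 0, 2, 5, 4, 3, 6, 7, 9, 8]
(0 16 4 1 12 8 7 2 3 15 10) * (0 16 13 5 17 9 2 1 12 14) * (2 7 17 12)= (0 13 5 12 8 17 9 7 1 14)(2 3 15 10 16 4)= [13, 14, 3, 15, 2, 12, 6, 1, 17, 7, 16, 11, 8, 5, 0, 10, 4, 9]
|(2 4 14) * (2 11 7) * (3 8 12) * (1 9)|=30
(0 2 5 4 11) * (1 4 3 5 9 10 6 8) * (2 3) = (0 3 5 2 9 10 6 8 1 4 11) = [3, 4, 9, 5, 11, 2, 8, 7, 1, 10, 6, 0]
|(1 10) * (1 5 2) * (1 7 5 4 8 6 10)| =12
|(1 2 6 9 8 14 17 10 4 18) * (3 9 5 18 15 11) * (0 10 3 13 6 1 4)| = 70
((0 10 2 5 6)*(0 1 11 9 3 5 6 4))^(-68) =(0 2 1 9 5)(3 4 10 6 11)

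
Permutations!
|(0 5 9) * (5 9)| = |(0 9)| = 2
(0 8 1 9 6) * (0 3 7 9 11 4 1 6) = (0 8 6 3 7 9)(1 11 4) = [8, 11, 2, 7, 1, 5, 3, 9, 6, 0, 10, 4]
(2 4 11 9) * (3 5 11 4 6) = [0, 1, 6, 5, 4, 11, 3, 7, 8, 2, 10, 9] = (2 6 3 5 11 9)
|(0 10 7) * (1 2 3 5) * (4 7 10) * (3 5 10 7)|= |(0 4 3 10 7)(1 2 5)|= 15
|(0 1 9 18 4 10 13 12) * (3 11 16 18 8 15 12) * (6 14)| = 42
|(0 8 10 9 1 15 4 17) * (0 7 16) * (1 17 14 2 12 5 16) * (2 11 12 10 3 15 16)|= 16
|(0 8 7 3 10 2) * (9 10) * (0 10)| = |(0 8 7 3 9)(2 10)| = 10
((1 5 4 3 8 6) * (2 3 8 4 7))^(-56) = (8)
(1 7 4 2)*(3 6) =[0, 7, 1, 6, 2, 5, 3, 4] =(1 7 4 2)(3 6)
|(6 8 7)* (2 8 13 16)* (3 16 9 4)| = 9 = |(2 8 7 6 13 9 4 3 16)|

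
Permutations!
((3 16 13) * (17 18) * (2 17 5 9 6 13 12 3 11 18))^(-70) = ((2 17)(3 16 12)(5 9 6 13 11 18))^(-70) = (3 12 16)(5 6 11)(9 13 18)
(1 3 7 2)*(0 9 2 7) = (0 9 2 1 3) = [9, 3, 1, 0, 4, 5, 6, 7, 8, 2]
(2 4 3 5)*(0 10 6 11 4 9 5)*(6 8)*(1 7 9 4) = (0 10 8 6 11 1 7 9 5 2 4 3) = [10, 7, 4, 0, 3, 2, 11, 9, 6, 5, 8, 1]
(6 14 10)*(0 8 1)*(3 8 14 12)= (0 14 10 6 12 3 8 1)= [14, 0, 2, 8, 4, 5, 12, 7, 1, 9, 6, 11, 3, 13, 10]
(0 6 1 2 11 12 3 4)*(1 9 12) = [6, 2, 11, 4, 0, 5, 9, 7, 8, 12, 10, 1, 3] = (0 6 9 12 3 4)(1 2 11)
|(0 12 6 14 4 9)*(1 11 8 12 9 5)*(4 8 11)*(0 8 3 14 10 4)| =18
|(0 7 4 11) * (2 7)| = |(0 2 7 4 11)| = 5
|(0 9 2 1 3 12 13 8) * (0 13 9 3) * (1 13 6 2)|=20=|(0 3 12 9 1)(2 13 8 6)|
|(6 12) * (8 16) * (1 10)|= |(1 10)(6 12)(8 16)|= 2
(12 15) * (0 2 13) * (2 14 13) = (0 14 13)(12 15) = [14, 1, 2, 3, 4, 5, 6, 7, 8, 9, 10, 11, 15, 0, 13, 12]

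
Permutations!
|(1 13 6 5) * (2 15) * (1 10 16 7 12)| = |(1 13 6 5 10 16 7 12)(2 15)| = 8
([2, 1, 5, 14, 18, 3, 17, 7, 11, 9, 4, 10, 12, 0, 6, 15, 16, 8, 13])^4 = (0 14 11 13 3 8 18 5 17 4 2 6 10)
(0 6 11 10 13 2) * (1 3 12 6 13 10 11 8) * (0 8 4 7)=[13, 3, 8, 12, 7, 5, 4, 0, 1, 9, 10, 11, 6, 2]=(0 13 2 8 1 3 12 6 4 7)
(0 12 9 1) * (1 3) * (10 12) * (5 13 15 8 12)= (0 10 5 13 15 8 12 9 3 1)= [10, 0, 2, 1, 4, 13, 6, 7, 12, 3, 5, 11, 9, 15, 14, 8]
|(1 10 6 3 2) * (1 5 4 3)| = |(1 10 6)(2 5 4 3)| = 12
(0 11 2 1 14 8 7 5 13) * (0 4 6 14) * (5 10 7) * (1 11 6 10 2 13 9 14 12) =(0 6 12 1)(2 11 13 4 10 7)(5 9 14 8) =[6, 0, 11, 3, 10, 9, 12, 2, 5, 14, 7, 13, 1, 4, 8]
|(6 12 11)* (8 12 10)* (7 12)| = |(6 10 8 7 12 11)| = 6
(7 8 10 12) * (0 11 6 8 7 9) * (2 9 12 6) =[11, 1, 9, 3, 4, 5, 8, 7, 10, 0, 6, 2, 12] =(12)(0 11 2 9)(6 8 10)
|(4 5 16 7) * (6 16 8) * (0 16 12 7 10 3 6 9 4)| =28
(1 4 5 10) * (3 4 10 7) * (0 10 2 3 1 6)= (0 10 6)(1 2 3 4 5 7)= [10, 2, 3, 4, 5, 7, 0, 1, 8, 9, 6]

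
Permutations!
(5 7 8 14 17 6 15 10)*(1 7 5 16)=(1 7 8 14 17 6 15 10 16)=[0, 7, 2, 3, 4, 5, 15, 8, 14, 9, 16, 11, 12, 13, 17, 10, 1, 6]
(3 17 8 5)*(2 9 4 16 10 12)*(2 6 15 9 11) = (2 11)(3 17 8 5)(4 16 10 12 6 15 9) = [0, 1, 11, 17, 16, 3, 15, 7, 5, 4, 12, 2, 6, 13, 14, 9, 10, 8]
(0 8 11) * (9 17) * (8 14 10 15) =[14, 1, 2, 3, 4, 5, 6, 7, 11, 17, 15, 0, 12, 13, 10, 8, 16, 9] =(0 14 10 15 8 11)(9 17)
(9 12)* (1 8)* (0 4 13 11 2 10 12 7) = (0 4 13 11 2 10 12 9 7)(1 8) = [4, 8, 10, 3, 13, 5, 6, 0, 1, 7, 12, 2, 9, 11]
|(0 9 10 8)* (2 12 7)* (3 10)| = |(0 9 3 10 8)(2 12 7)| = 15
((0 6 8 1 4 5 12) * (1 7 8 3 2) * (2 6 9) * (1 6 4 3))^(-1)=((0 9 2 6 1 3 4 5 12)(7 8))^(-1)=(0 12 5 4 3 1 6 2 9)(7 8)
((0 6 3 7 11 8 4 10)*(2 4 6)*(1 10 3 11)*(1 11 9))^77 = ((0 2 4 3 7 11 8 6 9 1 10))^77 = (11)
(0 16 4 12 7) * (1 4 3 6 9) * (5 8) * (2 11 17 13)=(0 16 3 6 9 1 4 12 7)(2 11 17 13)(5 8)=[16, 4, 11, 6, 12, 8, 9, 0, 5, 1, 10, 17, 7, 2, 14, 15, 3, 13]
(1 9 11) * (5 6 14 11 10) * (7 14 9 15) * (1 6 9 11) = (1 15 7 14)(5 9 10)(6 11) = [0, 15, 2, 3, 4, 9, 11, 14, 8, 10, 5, 6, 12, 13, 1, 7]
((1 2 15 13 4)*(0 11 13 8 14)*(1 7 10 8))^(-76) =(0 7)(1 15 2)(4 14)(8 13)(10 11)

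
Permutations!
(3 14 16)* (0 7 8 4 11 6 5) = [7, 1, 2, 14, 11, 0, 5, 8, 4, 9, 10, 6, 12, 13, 16, 15, 3] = (0 7 8 4 11 6 5)(3 14 16)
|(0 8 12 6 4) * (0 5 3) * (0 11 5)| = |(0 8 12 6 4)(3 11 5)| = 15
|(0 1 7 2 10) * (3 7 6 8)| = 8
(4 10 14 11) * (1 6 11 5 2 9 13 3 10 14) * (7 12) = (1 6 11 4 14 5 2 9 13 3 10)(7 12) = [0, 6, 9, 10, 14, 2, 11, 12, 8, 13, 1, 4, 7, 3, 5]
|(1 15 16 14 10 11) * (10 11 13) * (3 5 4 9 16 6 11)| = 12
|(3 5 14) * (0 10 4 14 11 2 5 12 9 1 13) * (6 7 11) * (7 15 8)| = |(0 10 4 14 3 12 9 1 13)(2 5 6 15 8 7 11)| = 63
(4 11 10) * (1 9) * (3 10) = (1 9)(3 10 4 11) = [0, 9, 2, 10, 11, 5, 6, 7, 8, 1, 4, 3]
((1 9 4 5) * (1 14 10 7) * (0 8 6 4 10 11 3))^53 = (0 14 6 3 5 8 11 4)(1 9 10 7)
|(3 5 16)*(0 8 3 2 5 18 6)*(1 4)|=30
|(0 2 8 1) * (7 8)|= 5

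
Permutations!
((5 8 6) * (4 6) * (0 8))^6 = ((0 8 4 6 5))^6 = (0 8 4 6 5)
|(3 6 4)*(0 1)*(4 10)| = 4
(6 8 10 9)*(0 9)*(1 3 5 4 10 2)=[9, 3, 1, 5, 10, 4, 8, 7, 2, 6, 0]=(0 9 6 8 2 1 3 5 4 10)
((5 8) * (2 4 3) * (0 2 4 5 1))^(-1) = (0 1 8 5 2)(3 4)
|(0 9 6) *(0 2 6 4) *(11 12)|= 6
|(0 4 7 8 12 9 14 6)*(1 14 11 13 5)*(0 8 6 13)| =8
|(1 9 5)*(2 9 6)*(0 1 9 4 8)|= 6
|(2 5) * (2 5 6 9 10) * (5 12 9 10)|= |(2 6 10)(5 12 9)|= 3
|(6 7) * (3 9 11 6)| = |(3 9 11 6 7)| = 5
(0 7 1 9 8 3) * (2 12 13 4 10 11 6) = (0 7 1 9 8 3)(2 12 13 4 10 11 6) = [7, 9, 12, 0, 10, 5, 2, 1, 3, 8, 11, 6, 13, 4]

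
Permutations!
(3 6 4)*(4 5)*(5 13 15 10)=(3 6 13 15 10 5 4)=[0, 1, 2, 6, 3, 4, 13, 7, 8, 9, 5, 11, 12, 15, 14, 10]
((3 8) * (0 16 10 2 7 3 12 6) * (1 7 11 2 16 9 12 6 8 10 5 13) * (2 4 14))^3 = (0 8 9 6 12)(1 10 13 3 5 7 16)(2 14 4 11)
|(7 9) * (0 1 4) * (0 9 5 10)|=7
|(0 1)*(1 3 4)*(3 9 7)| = |(0 9 7 3 4 1)| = 6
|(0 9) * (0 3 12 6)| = 5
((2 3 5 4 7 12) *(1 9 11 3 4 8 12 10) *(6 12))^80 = (1 2 5)(3 10 12)(4 8 9)(6 11 7)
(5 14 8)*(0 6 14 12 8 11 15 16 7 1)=(0 6 14 11 15 16 7 1)(5 12 8)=[6, 0, 2, 3, 4, 12, 14, 1, 5, 9, 10, 15, 8, 13, 11, 16, 7]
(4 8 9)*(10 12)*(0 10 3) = (0 10 12 3)(4 8 9) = [10, 1, 2, 0, 8, 5, 6, 7, 9, 4, 12, 11, 3]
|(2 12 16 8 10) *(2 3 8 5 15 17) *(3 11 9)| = 30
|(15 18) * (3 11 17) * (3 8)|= 4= |(3 11 17 8)(15 18)|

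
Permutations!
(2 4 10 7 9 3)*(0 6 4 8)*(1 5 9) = (0 6 4 10 7 1 5 9 3 2 8) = [6, 5, 8, 2, 10, 9, 4, 1, 0, 3, 7]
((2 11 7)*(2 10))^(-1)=((2 11 7 10))^(-1)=(2 10 7 11)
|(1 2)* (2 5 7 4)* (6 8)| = 10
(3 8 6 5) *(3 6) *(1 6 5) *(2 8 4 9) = (1 6)(2 8 3 4 9) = [0, 6, 8, 4, 9, 5, 1, 7, 3, 2]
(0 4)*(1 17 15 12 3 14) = (0 4)(1 17 15 12 3 14) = [4, 17, 2, 14, 0, 5, 6, 7, 8, 9, 10, 11, 3, 13, 1, 12, 16, 15]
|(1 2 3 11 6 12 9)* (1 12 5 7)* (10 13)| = 14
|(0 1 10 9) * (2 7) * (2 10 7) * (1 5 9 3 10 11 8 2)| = 30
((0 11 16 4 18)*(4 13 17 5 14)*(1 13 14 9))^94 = ((0 11 16 14 4 18)(1 13 17 5 9))^94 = (0 4 16)(1 9 5 17 13)(11 18 14)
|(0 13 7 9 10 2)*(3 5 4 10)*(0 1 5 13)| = |(1 5 4 10 2)(3 13 7 9)| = 20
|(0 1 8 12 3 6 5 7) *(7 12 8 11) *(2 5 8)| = |(0 1 11 7)(2 5 12 3 6 8)| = 12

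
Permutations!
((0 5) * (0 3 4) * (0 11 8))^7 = (0 5 3 4 11 8)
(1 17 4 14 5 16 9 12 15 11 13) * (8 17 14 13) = [0, 14, 2, 3, 13, 16, 6, 7, 17, 12, 10, 8, 15, 1, 5, 11, 9, 4] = (1 14 5 16 9 12 15 11 8 17 4 13)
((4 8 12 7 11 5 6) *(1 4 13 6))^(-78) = ((1 4 8 12 7 11 5)(6 13))^(-78) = (13)(1 5 11 7 12 8 4)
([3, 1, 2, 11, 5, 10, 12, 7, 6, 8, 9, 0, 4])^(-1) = (0 11 3)(4 12 6 8 9 10 5)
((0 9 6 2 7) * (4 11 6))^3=(0 11 7 4 2 9 6)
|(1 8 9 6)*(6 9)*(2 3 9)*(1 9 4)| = |(1 8 6 9 2 3 4)| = 7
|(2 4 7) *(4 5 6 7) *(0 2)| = 5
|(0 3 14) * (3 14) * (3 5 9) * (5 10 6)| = 10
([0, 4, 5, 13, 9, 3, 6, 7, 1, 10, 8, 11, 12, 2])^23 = (1 10 4 8 9)(2 13 3 5)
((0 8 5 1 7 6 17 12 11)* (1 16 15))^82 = ((0 8 5 16 15 1 7 6 17 12 11))^82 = (0 1 11 15 12 16 17 5 6 8 7)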